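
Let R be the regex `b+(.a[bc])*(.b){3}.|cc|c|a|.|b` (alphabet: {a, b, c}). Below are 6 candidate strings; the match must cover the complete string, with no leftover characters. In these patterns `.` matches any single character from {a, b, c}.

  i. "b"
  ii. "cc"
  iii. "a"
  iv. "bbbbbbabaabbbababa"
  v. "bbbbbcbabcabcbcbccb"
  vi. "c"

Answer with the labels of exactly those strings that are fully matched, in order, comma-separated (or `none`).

i → match
ii → match
iii → match
iv → match
v → no match
vi → match

i, ii, iii, iv, vi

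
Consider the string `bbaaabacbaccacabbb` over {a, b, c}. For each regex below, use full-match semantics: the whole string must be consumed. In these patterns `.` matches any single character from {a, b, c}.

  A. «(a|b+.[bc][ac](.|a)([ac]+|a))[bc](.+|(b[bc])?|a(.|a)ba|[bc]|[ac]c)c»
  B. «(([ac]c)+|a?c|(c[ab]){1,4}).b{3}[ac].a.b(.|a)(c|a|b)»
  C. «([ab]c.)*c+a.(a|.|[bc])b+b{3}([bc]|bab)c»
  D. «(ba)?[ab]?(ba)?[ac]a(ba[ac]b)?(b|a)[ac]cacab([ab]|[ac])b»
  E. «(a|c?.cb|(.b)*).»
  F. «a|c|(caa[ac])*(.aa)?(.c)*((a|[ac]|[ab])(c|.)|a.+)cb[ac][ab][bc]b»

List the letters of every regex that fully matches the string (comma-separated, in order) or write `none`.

A → no match — must end with `c`
B → no match
C → no match — must end with `c`
D → match
E → no match
F → no match

D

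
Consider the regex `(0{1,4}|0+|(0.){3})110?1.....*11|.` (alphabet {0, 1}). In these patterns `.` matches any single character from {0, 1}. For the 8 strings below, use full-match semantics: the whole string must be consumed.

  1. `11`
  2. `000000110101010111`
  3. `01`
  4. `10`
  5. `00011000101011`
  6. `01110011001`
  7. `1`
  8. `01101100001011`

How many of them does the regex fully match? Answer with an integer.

3

1 → no match
2 → match
3 → no match
4 → no match
5 → no match
6 → no match
7 → match
8 → match
Total matched: 3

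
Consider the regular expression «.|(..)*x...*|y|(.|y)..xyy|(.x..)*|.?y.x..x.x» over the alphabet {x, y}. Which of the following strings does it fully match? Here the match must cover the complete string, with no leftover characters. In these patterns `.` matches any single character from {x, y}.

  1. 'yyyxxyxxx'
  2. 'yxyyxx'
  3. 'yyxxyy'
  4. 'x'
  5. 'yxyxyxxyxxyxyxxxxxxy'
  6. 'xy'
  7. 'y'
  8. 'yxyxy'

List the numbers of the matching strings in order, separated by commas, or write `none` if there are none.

1, 3, 4, 5, 7

1 → match
2 → no match
3 → match
4 → match
5 → match
6 → no match
7 → match
8 → no match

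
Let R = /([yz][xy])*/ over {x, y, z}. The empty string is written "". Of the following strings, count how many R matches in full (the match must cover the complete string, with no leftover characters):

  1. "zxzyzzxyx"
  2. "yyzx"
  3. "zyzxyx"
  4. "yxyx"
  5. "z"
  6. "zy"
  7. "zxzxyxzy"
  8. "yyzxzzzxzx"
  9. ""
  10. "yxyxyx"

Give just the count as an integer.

1. "zxzyzzxyx" → no match
2. "yyzx" → match
3. "zyzxyx" → match
4. "yxyx" → match
5. "z" → no match
6. "zy" → match
7. "zxzxyxzy" → match
8. "yyzxzzzxzx" → no match
9. "" → match
10. "yxyxyx" → match
Total matched: 7

7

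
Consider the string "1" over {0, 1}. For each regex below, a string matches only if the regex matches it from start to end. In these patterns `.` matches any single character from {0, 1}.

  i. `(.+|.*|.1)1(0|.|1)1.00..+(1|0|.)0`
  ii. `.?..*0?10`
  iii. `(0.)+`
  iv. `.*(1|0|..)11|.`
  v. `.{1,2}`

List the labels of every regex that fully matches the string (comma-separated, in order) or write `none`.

iv, v

i → no match — must end with "0"
ii → no match — must end with "10"
iii → no match — must start with "0"
iv → match
v → match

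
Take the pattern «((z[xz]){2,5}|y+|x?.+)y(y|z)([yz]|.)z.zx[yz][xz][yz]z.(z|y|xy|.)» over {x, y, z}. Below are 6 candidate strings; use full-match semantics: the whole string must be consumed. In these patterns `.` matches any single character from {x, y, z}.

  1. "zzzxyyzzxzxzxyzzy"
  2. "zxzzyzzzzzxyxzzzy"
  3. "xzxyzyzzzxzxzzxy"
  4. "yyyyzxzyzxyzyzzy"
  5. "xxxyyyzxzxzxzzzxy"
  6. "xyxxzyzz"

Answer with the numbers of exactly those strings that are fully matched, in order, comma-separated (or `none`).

1, 2, 3, 4, 5

1 → match
2 → match
3 → match
4 → match
5 → match
6 → no match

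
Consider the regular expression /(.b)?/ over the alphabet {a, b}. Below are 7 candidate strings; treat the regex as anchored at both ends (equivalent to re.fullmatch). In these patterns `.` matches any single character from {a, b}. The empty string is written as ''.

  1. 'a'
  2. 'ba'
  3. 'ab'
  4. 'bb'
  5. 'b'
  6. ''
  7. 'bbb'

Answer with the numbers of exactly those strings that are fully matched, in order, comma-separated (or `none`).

3, 4, 6

1. 'a' → no match
2. 'ba' → no match
3. 'ab' → match
4. 'bb' → match
5. 'b' → no match
6. '' → match
7. 'bbb' → no match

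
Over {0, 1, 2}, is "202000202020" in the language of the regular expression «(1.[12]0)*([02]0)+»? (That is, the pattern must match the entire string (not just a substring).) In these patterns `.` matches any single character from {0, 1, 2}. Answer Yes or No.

Yes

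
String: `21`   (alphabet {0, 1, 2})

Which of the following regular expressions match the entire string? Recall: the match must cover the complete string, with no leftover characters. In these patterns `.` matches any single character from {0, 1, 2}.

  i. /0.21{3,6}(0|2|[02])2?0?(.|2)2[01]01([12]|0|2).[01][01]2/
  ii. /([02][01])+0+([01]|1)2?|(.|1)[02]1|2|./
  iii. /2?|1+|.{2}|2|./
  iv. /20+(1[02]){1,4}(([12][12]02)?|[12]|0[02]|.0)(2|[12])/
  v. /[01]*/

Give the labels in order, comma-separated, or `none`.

i → no match — must start with `0`
ii → no match
iii → match
iv → no match — must start with `20`
v → no match

iii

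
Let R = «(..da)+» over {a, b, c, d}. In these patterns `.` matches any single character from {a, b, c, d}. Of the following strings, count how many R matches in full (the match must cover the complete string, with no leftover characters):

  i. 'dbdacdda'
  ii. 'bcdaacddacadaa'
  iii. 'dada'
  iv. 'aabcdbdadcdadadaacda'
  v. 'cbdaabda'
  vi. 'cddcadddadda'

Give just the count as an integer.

i → match
ii → no match — must end with 'da'
iii → match
iv → no match
v → match
vi → no match
Total matched: 3

3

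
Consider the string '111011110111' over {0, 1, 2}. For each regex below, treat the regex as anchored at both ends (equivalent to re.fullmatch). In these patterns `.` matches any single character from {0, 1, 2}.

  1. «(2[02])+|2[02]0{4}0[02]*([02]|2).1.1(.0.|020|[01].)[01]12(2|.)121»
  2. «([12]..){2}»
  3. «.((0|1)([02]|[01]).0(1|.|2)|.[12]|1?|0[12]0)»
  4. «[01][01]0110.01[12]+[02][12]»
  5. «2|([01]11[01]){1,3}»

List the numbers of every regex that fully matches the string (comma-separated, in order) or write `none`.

1 → no match — must start with '2'
2 → no match
3 → no match
4 → no match
5 → match

5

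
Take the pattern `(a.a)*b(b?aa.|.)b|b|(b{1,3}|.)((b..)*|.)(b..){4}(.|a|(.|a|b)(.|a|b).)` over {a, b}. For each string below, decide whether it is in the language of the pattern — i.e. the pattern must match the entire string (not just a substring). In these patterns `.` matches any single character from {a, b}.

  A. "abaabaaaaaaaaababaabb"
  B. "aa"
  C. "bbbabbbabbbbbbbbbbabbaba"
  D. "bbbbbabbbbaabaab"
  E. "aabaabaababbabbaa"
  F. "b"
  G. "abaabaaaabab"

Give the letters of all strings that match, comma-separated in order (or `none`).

A → no match
B → no match
C → match
D → match
E → match
F → match
G → match

C, D, E, F, G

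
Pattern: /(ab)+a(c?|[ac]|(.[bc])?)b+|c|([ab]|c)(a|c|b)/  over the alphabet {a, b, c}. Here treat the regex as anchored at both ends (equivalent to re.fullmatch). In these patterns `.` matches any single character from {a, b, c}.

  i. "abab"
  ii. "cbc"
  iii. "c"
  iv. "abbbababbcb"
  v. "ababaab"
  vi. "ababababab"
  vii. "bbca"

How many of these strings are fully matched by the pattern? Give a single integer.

4

i. "abab" → match
ii. "cbc" → no match
iii. "c" → match
iv. "abbbababbcb" → no match
v. "ababaab" → match
vi. "ababababab" → match
vii. "bbca" → no match
Total matched: 4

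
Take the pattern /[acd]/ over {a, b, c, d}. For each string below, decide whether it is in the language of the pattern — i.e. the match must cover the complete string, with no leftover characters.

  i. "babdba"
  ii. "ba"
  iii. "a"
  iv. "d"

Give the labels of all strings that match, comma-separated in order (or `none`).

i → no match
ii → no match
iii → match
iv → match

iii, iv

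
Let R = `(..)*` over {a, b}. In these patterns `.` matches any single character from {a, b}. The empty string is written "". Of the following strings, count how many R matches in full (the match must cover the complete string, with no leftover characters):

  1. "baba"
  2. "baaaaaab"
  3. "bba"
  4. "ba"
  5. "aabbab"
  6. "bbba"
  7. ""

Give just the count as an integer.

6

1. "baba" → match
2. "baaaaaab" → match
3. "bba" → no match
4. "ba" → match
5. "aabbab" → match
6. "bbba" → match
7. "" → match
Total matched: 6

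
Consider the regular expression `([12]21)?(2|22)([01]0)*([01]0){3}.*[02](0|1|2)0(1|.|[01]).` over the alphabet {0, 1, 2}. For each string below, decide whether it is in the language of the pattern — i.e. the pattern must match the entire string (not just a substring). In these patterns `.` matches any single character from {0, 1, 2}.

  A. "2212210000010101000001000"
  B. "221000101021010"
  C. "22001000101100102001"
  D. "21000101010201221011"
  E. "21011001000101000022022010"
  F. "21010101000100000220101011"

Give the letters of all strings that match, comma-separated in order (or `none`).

A → match
B → match
C → match
D → match
E → no match
F → match

A, B, C, D, F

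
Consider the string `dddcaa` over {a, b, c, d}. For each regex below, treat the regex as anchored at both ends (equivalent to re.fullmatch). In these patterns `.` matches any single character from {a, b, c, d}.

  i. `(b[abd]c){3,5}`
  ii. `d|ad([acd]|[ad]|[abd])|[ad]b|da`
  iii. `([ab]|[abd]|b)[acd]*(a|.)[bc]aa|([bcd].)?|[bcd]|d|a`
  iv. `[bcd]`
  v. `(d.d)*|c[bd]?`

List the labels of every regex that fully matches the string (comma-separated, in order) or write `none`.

iii

i → no match — must start with `b`
ii → no match
iii → match
iv → no match
v → no match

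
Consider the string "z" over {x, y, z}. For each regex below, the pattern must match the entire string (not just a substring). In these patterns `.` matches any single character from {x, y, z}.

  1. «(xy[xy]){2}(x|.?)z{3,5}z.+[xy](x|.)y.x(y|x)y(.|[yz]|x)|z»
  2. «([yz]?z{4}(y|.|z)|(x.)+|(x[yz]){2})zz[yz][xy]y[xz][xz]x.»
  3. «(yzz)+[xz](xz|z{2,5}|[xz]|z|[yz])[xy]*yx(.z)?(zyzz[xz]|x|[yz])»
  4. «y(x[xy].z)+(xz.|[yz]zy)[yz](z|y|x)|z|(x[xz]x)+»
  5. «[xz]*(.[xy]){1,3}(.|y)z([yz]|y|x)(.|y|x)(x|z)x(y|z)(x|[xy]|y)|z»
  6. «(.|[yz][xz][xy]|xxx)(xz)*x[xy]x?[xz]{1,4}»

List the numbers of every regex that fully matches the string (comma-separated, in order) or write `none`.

1, 4, 5

1 → match
2 → no match
3 → no match — must start with "yzz"
4 → match
5 → match
6 → no match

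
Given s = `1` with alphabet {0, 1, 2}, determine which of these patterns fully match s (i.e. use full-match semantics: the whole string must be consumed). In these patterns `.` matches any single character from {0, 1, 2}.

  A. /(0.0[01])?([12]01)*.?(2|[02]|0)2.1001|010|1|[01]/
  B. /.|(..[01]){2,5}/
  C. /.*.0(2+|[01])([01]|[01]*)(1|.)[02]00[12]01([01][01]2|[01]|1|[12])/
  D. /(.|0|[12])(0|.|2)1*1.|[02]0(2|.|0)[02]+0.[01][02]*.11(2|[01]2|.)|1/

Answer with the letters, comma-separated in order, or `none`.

A, B, D

A → match
B → match
C → no match
D → match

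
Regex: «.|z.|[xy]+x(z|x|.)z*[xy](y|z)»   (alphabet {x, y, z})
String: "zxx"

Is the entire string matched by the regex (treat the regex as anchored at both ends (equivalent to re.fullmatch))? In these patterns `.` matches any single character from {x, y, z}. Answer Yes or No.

No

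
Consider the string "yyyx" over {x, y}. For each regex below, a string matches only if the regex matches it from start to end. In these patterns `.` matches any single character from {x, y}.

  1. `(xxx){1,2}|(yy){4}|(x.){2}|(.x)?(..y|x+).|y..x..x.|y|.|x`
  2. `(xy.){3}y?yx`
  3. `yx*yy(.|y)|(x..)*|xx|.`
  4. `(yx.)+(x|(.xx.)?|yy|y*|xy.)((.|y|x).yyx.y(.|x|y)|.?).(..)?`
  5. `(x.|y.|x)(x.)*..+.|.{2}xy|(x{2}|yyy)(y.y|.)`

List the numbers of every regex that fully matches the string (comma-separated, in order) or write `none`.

1, 3, 5

1 → match
2 → no match — must start with "xy"
3 → match
4 → no match — must start with "yx"
5 → match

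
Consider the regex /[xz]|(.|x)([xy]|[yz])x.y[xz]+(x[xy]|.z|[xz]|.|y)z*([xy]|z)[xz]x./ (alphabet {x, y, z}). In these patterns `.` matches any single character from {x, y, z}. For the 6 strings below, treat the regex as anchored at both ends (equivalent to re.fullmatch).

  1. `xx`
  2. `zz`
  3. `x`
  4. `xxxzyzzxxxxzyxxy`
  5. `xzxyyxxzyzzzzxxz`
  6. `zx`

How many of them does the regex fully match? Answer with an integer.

3

1 → no match
2 → no match
3 → match
4 → match
5 → match
6 → no match
Total matched: 3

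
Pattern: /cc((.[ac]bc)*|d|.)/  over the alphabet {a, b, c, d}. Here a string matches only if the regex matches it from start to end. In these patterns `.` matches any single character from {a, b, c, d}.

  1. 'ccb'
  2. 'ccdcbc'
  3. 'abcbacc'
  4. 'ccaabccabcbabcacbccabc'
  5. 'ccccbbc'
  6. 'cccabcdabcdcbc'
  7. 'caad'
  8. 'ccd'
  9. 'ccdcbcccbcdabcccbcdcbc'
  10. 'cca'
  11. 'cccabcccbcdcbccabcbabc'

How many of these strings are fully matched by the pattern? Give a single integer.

1. 'ccb' → match
2. 'ccdcbc' → match
3. 'abcbacc' → no match — must start with 'cc'
4 → match
5. 'ccccbbc' → no match
6 → match
7. 'caad' → no match — must start with 'cc'
8. 'ccd' → match
9 → match
10. 'cca' → match
11 → match
Total matched: 8

8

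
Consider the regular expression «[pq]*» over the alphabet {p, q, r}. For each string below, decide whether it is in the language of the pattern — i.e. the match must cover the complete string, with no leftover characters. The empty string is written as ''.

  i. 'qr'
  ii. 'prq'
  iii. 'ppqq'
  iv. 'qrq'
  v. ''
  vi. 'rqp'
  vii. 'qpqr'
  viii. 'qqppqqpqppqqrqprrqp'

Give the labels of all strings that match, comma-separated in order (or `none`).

iii, v

i. 'qr' → no match
ii. 'prq' → no match
iii. 'ppqq' → match
iv. 'qrq' → no match
v. '' → match
vi. 'rqp' → no match
vii. 'qpqr' → no match
viii → no match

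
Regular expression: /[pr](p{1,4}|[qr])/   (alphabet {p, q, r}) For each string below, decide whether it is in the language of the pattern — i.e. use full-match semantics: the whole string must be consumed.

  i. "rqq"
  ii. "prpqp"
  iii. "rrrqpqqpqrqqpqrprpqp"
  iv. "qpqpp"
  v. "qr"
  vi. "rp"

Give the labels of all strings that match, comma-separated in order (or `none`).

i → no match
ii → no match
iii → no match
iv → no match
v → no match
vi → match

vi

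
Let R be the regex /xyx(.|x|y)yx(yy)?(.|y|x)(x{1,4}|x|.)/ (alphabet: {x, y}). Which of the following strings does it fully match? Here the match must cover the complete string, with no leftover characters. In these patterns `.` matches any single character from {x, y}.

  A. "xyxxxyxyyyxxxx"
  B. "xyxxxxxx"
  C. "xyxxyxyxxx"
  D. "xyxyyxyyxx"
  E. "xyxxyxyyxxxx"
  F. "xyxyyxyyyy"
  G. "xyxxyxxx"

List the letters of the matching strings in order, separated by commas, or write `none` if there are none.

C, D, E, F, G

A → no match
B → no match
C → match
D → match
E → match
F → match
G → match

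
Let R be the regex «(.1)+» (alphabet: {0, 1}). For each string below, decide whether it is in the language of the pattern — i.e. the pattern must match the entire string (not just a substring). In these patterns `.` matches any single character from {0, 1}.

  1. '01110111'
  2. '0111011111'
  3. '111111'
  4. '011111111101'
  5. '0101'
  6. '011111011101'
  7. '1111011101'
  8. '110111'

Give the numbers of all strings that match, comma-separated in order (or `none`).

1, 2, 3, 4, 5, 6, 7, 8

1 → match
2 → match
3 → match
4 → match
5 → match
6 → match
7 → match
8 → match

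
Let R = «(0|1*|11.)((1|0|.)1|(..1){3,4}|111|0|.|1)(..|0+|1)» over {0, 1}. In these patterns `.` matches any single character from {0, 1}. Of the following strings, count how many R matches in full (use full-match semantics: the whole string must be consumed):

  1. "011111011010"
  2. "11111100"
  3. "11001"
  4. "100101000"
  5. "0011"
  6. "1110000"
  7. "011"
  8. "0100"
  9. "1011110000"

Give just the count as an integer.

6

1. "011111011010" → no match
2. "11111100" → match
3. "11001" → match
4. "100101000" → no match
5. "0011" → match
6. "1110000" → match
7. "011" → match
8. "0100" → match
9. "1011110000" → no match
Total matched: 6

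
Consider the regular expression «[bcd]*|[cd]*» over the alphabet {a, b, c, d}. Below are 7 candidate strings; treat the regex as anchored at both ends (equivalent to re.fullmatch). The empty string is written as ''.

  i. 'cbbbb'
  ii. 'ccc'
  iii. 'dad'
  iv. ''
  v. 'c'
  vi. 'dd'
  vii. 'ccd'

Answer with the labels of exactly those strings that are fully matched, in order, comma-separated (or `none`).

i, ii, iv, v, vi, vii

i → match
ii → match
iii → no match
iv → match
v → match
vi → match
vii → match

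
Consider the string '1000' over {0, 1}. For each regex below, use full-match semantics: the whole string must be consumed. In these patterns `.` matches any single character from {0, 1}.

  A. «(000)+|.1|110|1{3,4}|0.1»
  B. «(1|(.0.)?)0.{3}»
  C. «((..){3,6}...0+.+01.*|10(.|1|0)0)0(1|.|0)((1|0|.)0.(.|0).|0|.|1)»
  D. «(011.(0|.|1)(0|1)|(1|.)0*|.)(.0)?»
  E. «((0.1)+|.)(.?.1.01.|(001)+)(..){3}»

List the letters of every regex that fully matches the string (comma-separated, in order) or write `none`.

D

A → no match
B → no match
C → no match
D → match
E → no match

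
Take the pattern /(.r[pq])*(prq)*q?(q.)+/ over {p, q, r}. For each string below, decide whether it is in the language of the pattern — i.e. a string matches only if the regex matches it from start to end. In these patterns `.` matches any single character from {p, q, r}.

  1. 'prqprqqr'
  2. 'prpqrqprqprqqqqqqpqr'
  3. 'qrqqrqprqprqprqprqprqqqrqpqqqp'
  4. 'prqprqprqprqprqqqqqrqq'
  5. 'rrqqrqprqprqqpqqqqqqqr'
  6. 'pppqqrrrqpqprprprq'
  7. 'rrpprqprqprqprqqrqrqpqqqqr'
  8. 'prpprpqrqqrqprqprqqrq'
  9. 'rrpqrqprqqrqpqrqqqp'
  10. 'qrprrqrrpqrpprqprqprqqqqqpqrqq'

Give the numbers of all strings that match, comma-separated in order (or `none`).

1 → match
2 → match
3 → match
4 → match
5 → match
6 → no match
7 → no match
8 → no match
9 → match
10 → match

1, 2, 3, 4, 5, 9, 10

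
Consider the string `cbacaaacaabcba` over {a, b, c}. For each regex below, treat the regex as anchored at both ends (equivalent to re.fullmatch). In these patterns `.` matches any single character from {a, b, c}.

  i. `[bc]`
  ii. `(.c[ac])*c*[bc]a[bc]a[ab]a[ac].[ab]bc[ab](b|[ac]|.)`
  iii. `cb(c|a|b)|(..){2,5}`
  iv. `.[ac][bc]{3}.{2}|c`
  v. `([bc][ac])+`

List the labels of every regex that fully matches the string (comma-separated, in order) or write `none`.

i → no match
ii → match
iii → no match
iv → no match
v → no match

ii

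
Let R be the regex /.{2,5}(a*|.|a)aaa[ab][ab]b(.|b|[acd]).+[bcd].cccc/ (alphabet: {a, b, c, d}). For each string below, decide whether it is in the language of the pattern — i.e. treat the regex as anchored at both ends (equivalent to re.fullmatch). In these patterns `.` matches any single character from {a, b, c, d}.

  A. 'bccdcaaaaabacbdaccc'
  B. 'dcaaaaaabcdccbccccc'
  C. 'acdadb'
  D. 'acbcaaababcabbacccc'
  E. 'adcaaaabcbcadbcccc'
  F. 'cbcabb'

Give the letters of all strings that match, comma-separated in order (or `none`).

A → no match — must end with 'cccc'
B → match
C → no match — must end with 'cccc'
D → match
E → no match
F → no match — must end with 'cccc'

B, D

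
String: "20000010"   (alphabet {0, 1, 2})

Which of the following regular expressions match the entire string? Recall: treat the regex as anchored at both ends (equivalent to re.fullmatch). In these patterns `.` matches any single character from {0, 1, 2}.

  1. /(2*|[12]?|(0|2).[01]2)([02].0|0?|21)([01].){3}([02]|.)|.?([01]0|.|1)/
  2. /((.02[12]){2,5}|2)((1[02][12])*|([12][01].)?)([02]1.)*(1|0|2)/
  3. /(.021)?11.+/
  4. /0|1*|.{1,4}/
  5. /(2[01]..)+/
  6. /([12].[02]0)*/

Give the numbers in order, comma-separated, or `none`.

1 → match
2 → no match
3 → no match
4 → no match
5 → no match
6 → no match

1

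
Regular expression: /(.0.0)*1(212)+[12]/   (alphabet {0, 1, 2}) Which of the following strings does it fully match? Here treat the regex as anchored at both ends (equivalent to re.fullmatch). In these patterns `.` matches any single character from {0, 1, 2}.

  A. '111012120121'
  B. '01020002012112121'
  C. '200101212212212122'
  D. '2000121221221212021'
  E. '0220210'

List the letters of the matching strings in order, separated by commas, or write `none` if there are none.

A → no match
B → no match
C → no match
D → no match
E → no match

none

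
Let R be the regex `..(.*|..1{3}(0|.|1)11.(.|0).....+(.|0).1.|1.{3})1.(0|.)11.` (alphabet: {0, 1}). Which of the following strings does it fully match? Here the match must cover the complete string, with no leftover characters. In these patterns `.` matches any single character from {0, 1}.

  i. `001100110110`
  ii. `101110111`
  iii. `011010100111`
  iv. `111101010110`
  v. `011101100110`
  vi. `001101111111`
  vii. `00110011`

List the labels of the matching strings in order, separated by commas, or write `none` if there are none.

i, ii, iii, v, vi

i → match
ii → match
iii → match
iv → no match
v → match
vi → match
vii → no match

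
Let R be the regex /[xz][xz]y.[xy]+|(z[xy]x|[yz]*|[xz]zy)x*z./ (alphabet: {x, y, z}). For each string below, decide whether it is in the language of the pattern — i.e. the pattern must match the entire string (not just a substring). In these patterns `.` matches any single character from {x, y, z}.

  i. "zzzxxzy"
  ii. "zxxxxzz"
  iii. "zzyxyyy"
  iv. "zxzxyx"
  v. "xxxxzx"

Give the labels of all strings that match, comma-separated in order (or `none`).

i. "zzzxxzy" → match
ii. "zxxxxzz" → match
iii. "zzyxyyy" → match
iv. "zxzxyx" → no match
v. "xxxxzx" → match

i, ii, iii, v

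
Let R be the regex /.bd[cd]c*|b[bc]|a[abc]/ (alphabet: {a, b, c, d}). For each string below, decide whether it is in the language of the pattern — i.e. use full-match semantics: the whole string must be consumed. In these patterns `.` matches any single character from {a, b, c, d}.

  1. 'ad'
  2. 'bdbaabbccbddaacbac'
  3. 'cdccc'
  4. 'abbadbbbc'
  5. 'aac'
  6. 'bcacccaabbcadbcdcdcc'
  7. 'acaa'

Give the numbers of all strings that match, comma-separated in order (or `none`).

1 → no match
2 → no match
3 → no match
4 → no match
5 → no match
6 → no match
7 → no match

none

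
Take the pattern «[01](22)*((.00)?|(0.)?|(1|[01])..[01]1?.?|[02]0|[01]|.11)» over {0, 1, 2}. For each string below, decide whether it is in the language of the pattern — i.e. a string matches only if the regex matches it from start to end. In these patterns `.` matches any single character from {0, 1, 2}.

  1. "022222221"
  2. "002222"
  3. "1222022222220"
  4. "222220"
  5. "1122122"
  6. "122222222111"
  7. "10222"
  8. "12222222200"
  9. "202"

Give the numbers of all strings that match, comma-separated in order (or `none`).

1 → no match
2 → no match
3 → no match
4 → no match
5 → no match
6 → match
7 → no match
8 → match
9 → no match

6, 8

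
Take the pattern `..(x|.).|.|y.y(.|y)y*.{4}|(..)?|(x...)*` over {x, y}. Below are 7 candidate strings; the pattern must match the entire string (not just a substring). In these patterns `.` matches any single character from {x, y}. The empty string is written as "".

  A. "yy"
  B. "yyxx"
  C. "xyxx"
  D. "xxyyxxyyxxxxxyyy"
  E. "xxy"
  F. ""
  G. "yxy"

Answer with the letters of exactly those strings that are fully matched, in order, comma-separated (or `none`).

A, B, C, D, F

A → match
B → match
C → match
D → match
E → no match
F → match
G → no match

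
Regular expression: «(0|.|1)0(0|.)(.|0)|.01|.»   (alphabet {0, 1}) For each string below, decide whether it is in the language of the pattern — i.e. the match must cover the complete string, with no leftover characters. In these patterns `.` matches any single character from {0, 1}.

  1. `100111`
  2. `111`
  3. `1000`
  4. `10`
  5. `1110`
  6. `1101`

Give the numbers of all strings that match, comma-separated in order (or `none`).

3

1 → no match
2 → no match
3 → match
4 → no match
5 → no match
6 → no match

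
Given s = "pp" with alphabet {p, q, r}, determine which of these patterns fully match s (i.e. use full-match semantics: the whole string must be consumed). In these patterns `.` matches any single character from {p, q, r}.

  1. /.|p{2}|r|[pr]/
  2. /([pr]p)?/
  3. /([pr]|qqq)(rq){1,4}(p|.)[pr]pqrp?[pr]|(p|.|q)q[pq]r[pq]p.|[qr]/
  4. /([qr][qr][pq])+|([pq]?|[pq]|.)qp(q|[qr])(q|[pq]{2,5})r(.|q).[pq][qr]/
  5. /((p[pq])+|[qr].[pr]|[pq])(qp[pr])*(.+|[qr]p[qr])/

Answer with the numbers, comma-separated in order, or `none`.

1 → match
2 → match
3 → no match
4 → no match
5 → match

1, 2, 5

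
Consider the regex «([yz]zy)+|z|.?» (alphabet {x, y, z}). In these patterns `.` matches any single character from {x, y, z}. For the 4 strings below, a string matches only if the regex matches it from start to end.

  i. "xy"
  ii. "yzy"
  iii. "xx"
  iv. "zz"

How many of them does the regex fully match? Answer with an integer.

i → no match
ii → match
iii → no match
iv → no match
Total matched: 1

1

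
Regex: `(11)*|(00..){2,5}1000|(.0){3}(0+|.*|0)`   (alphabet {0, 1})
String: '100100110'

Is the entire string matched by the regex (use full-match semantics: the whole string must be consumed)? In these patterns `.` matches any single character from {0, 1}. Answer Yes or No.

No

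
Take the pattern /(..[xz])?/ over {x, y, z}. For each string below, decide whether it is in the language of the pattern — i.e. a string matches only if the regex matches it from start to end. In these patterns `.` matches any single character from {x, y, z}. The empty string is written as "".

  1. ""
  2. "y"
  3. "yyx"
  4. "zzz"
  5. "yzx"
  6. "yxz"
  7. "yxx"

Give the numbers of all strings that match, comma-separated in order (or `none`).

1, 3, 4, 5, 6, 7

1. "" → match
2. "y" → no match
3. "yyx" → match
4. "zzz" → match
5. "yzx" → match
6. "yxz" → match
7. "yxx" → match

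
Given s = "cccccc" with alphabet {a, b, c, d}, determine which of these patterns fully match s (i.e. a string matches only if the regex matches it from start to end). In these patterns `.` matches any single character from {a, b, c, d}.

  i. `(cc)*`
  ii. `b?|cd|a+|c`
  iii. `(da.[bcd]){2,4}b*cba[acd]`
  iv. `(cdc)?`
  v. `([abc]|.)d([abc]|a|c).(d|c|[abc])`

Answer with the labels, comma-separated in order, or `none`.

i → match
ii → no match
iii → no match — must start with "da"
iv → no match
v → no match

i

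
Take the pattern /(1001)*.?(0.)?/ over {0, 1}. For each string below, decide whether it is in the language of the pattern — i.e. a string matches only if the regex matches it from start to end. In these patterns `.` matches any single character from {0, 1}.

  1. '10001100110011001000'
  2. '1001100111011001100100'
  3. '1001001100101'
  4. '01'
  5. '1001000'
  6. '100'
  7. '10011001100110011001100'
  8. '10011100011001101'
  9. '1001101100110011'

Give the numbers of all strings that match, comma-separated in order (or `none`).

4, 5, 6, 7

1 → no match
2 → no match
3 → no match
4 → match
5 → match
6 → match
7 → match
8 → no match
9 → no match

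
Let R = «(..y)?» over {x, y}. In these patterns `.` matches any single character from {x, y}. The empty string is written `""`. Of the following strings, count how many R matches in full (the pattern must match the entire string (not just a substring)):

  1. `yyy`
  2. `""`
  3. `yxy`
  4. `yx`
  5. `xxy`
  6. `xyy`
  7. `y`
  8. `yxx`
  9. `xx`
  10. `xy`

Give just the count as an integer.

1. `yyy` → match
2. `""` → match
3. `yxy` → match
4. `yx` → no match
5. `xxy` → match
6. `xyy` → match
7. `y` → no match
8. `yxx` → no match
9. `xx` → no match
10. `xy` → no match
Total matched: 5

5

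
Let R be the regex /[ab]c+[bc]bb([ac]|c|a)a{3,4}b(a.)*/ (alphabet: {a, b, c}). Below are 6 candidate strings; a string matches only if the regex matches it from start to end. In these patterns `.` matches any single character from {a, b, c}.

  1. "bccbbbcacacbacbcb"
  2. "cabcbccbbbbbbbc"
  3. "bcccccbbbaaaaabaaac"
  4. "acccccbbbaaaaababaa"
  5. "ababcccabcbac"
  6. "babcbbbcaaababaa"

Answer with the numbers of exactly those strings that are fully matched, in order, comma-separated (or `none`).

1 → no match
2 → no match
3 → match
4 → match
5 → no match
6 → no match

3, 4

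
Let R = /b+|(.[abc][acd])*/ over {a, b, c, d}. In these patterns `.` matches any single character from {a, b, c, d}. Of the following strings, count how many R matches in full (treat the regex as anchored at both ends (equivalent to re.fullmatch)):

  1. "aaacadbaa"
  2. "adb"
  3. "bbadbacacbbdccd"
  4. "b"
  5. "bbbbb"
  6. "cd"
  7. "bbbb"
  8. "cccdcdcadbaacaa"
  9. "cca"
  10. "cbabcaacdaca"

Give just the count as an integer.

8

1 → match
2 → no match
3 → match
4 → match
5 → match
6 → no match
7 → match
8 → match
9 → match
10 → match
Total matched: 8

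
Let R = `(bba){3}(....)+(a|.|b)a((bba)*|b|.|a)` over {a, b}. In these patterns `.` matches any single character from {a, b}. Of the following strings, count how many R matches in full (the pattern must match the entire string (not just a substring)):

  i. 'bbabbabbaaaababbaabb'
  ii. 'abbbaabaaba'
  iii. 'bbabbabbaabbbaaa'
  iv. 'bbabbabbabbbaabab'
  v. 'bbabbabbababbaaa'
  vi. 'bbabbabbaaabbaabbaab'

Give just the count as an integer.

3

i → no match
ii → no match — must start with 'bba'
iii → match
iv → no match
v → match
vi → match
Total matched: 3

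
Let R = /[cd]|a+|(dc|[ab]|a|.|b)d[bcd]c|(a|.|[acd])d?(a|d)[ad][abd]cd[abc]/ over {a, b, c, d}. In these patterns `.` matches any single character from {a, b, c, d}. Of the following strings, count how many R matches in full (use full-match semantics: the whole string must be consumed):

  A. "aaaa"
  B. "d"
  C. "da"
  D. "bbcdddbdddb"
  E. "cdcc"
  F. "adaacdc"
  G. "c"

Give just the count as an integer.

5

A → match
B → match
C → no match
D → no match
E → match
F → match
G → match
Total matched: 5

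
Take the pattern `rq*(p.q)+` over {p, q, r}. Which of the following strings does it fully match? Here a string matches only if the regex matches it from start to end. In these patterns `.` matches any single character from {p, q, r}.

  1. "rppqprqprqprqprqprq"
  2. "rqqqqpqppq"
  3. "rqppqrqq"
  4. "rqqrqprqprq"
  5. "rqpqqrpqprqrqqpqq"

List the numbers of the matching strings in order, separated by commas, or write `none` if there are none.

1

1 → match
2 → no match
3 → no match
4 → no match
5 → no match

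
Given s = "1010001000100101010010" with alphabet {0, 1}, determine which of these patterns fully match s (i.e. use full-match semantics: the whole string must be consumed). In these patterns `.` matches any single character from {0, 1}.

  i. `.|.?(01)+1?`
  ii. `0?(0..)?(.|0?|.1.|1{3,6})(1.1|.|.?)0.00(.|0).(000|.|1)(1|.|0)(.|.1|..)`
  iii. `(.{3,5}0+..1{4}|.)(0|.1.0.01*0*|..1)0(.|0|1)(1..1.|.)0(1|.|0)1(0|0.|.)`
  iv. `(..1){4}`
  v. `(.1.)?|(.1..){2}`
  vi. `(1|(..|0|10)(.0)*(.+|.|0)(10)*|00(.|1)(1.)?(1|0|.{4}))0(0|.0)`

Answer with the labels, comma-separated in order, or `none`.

i → no match
ii → no match
iii → no match
iv → no match — must end with "1"
v → no match
vi → match

vi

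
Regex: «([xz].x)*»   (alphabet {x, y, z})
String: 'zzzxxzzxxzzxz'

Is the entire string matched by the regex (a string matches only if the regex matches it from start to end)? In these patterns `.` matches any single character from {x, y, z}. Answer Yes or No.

No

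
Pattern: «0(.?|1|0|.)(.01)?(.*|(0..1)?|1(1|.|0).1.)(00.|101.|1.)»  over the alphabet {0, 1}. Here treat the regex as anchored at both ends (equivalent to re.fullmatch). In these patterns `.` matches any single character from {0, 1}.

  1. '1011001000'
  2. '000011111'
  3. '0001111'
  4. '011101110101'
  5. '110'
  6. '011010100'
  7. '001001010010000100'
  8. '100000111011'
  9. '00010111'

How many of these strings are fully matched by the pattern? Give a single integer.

3

1 → no match — must start with '0'
2 → match
3 → match
4 → no match
5 → no match — must start with '0'
6 → no match
7 → no match
8 → no match — must start with '0'
9 → match
Total matched: 3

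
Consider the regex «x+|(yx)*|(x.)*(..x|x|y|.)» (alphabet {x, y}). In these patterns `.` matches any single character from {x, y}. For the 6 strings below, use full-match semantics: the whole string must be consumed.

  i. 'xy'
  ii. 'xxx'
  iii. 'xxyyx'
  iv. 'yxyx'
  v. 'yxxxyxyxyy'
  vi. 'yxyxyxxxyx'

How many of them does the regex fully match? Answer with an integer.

3

i → no match
ii → match
iii → match
iv → match
v → no match
vi → no match
Total matched: 3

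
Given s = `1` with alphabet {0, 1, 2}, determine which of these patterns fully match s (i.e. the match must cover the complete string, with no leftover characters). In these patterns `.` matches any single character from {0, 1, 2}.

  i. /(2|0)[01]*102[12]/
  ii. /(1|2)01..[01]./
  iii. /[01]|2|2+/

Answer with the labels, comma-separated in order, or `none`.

iii

i → no match
ii → no match
iii → match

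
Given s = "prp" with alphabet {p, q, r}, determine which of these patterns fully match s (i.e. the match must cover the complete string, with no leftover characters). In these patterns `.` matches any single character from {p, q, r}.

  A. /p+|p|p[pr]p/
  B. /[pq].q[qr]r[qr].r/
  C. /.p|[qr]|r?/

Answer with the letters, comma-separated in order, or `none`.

A → match
B → no match — must end with "r"
C → no match

A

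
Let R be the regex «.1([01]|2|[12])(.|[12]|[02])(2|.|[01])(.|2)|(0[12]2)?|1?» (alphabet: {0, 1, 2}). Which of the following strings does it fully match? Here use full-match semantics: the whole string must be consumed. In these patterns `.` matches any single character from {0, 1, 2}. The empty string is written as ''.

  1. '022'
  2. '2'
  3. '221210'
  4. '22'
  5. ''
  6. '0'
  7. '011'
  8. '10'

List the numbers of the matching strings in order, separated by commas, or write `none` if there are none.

1, 5

1 → match
2 → no match
3 → no match
4 → no match
5 → match
6 → no match
7 → no match
8 → no match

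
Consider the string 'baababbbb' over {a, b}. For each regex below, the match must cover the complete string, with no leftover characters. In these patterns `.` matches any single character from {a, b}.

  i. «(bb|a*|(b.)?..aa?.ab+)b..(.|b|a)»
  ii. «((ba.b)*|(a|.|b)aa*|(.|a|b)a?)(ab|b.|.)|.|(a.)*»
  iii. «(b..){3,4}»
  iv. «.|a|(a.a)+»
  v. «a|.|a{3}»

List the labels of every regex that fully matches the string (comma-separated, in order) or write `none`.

iii

i → no match
ii → no match
iii → match
iv → no match
v → no match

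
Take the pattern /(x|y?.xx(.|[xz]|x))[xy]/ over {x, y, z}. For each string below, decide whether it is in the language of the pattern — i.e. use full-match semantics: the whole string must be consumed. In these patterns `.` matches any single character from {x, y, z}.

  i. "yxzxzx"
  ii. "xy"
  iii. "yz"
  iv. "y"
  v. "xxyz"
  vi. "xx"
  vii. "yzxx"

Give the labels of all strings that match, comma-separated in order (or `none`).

i → no match
ii → match
iii → no match
iv → no match
v → no match
vi → match
vii → no match

ii, vi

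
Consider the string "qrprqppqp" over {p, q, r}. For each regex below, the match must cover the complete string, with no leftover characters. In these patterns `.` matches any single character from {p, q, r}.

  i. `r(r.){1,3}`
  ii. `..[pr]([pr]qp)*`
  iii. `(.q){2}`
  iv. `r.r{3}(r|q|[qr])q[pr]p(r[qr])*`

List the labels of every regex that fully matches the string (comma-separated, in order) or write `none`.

i → no match — must start with "rr"
ii → match
iii → no match — must end with "q"
iv → no match — must start with "r"

ii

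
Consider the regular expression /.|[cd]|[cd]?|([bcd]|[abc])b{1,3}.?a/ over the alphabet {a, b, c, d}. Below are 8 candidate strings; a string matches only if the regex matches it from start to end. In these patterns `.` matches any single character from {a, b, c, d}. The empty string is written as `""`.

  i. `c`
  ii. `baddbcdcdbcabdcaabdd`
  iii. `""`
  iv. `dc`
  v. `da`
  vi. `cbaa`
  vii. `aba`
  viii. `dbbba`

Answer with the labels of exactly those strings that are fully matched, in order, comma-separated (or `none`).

i → match
ii → no match
iii → match
iv → no match
v → no match
vi → match
vii → match
viii → match

i, iii, vi, vii, viii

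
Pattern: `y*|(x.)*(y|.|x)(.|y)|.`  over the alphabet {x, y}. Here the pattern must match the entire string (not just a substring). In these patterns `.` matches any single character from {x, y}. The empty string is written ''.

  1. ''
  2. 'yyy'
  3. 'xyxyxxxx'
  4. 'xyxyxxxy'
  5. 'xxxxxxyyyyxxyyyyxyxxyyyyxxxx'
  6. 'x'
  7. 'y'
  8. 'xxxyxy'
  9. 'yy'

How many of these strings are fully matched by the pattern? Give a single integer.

8

1 → match
2 → match
3 → match
4 → match
5 → no match
6 → match
7 → match
8 → match
9 → match
Total matched: 8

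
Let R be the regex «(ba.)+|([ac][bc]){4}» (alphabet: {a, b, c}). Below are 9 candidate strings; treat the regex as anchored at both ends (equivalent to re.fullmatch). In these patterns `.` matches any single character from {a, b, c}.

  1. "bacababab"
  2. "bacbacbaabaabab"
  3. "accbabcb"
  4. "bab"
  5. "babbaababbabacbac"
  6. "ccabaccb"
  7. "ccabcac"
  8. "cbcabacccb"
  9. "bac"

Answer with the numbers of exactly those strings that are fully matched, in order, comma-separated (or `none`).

2, 3, 4, 6, 9

1. "bacababab" → no match
2 → match
3. "accbabcb" → match
4. "bab" → match
5 → no match
6. "ccabaccb" → match
7. "ccabcac" → no match
8. "cbcabacccb" → no match
9. "bac" → match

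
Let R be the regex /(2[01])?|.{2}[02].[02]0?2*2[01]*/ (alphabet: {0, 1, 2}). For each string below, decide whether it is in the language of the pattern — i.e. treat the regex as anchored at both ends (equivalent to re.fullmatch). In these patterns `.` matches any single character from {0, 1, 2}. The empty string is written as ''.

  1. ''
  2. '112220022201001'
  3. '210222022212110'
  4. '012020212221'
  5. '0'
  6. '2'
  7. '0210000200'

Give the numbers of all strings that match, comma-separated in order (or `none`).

1

1. '' → match
2 → no match
3 → no match
4. '012020212221' → no match
5. '0' → no match
6. '2' → no match
7. '0210000200' → no match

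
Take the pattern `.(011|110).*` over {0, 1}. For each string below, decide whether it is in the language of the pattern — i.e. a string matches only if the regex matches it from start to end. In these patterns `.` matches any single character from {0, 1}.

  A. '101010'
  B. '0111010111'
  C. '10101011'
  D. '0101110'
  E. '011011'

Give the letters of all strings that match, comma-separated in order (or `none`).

A → no match
B → no match
C → no match
D → no match
E → match

E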